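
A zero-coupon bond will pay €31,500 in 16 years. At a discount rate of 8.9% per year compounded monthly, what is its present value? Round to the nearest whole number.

€7,624

Periodic rate = 8.9%/12 = 0.00741667; 192 periods.
P = 31,500/(1 + 0.089/12)^192 ≈ 31,500/4.1319328459 ≈ 7,623.5508.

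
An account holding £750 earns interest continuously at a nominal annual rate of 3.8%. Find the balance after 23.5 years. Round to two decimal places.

A = P·e^(rt) = 750·e^(0.038·23.5) = 750·e^0.893.
e^0.893 ≈ 2.442446009, so A ≈ 1,831.8345.

£1,831.83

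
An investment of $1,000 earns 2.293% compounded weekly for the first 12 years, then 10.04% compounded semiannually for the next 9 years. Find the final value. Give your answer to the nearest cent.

$3,179.58

After 12 years at 2.293%: 1,000 × 1.316661479 ≈ 1,316.6615.
Then 9 years at 10.04%: 1,316.6615 × 2.414883872 ≈ 3,179.5846.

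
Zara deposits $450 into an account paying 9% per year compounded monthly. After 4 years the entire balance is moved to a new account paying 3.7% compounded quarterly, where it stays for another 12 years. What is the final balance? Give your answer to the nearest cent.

$1,002.11

After 4 years at 9%: 450 × 1.431405333 ≈ 644.1324.
Then 12 years at 3.7%: 644.1324 × 1.555752072 ≈ 1,002.1103.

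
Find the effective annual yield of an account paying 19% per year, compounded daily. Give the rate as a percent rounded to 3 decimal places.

20.919%

EAR = (1 + 19%/365)^365 − 1 = (1 + 0.000520548)^365 − 1.
(1 + 0.000520548)^365 ≈ 1.20919, so EAR ≈ 20.91898%.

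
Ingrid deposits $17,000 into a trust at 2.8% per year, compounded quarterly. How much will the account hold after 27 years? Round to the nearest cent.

$36,110.35

Periodic rate = 2.8%/4 = 0.007; periods = 4·27 = 108.
A = 17,000·(1 + 0.007)^108 ≈ 17,000·2.1241384472 ≈ 36,110.3536.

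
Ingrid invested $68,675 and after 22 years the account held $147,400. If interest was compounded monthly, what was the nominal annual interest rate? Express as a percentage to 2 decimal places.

3.48%

The 264-period growth factor is 147,400/68,675 = 2.14634.
r/12 = 2.14634^(1/264) − 1 ≈ 0.00289724, so r ≈ 12·0.00289724 = 3.47668%.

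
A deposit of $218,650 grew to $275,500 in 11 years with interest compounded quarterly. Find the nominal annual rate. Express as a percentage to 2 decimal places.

(1 + r/4)^44 = 275,500/218,650 = 1.26.
1 + r/4 = 1.26^(1/44) ≈ 1.005266, so r/4 ≈ 0.00526644.
r ≈ 4·0.00526644 = 2.10658%.

2.11%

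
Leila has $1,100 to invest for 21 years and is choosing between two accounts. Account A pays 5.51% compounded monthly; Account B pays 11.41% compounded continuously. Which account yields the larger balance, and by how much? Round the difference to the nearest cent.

A: (1 + 0.0551/12)^252 ≈ 3.172283245, so 1,100 × 3.172283245 ≈ 3,489.5116.
B: e^(0.1141·21) = e^2.3961 ≈ 10.980269715, so 1,100 × 10.980269715 ≈ 12,078.2967.
Difference ≈ 8,588.7851 in favor of B.

Account B, by $8,588.79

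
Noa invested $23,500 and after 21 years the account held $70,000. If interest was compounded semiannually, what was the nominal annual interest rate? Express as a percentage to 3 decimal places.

5.266%

The 42-period growth factor is 70,000/23,500 = 2.97872.
r/2 = 2.97872^(1/42) − 1 ≈ 0.0263286, so r ≈ 2·0.0263286 = 5.26572%.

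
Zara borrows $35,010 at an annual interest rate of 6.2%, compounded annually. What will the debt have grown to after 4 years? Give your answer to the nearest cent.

Growth factor = (1 + 0.062)^4 ≈ 1.2720320883.
A ≈ 35,010 × 1.2720320883 ≈ 44,533.8434.

$44,533.84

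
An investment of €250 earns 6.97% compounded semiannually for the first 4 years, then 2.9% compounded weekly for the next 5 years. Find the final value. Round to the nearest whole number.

After 4 years at 6.97%: 250 × 1.31528308 ≈ 328.8208.
Then 5 years at 2.9%: 328.8208 × 1.15599285 ≈ 380.1145.

€380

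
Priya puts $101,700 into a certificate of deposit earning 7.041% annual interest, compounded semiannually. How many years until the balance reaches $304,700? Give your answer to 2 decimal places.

We need (1 + 0.035205)^(2t) = 2.9961, so 2t = ln 2.9961 / ln 1.035205 ≈ 31.7144.
t ≈ 31.7144/2 = 15.8572 years.

15.86 years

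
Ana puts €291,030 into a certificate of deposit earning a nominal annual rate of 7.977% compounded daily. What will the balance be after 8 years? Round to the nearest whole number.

Growth factor = (1 + 0.07977/365)^2920 ≈ 1.8928625801.
A ≈ 291,030 × 1.8928625801 ≈ 550,879.7967.

€550,880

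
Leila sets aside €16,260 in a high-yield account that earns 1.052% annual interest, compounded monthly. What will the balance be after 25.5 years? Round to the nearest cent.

€21,260.49

Growth factor = (1 + 0.01052/12)^306 ≈ 1.3075334259.
A ≈ 16,260 × 1.3075334259 ≈ 21,260.4935.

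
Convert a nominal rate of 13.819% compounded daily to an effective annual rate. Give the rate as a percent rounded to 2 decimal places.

14.82%

One year is 365 periods at 0.000378603 each: (1 + 0.000378603)^365 ≈ 1.148164.
EAR = 1.148164 − 1 ≈ 14.81637%.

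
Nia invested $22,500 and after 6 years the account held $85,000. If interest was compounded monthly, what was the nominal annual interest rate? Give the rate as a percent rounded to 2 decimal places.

22.36%

(1 + r/12)^72 = 85,000/22,500 = 3.77778.
1 + r/12 = 3.77778^(1/72) ≈ 1.018632, so r/12 ≈ 0.0186317.
r ≈ 12·0.0186317 = 22.35800%.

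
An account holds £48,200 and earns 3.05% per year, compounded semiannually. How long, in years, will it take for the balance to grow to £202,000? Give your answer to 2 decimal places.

47.34 years

(1 + 0.01525)^(2t) = 202,000/48,200 = 4.1909.
2t·ln(1 + 0.01525) = ln(4.1909); 2t = 1.4329/0.0151349 ≈ 94.6759.
t ≈ 47.3379 years.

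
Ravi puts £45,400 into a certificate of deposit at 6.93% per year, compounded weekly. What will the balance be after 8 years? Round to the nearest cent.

£79,007.52

Periodic rate = 6.93%/52 = 0.00133269; periods = 52·8 = 416.
A = 45,400·(1 + 0.0693/52)^416 ≈ 45,400·1.7402536972 ≈ 79,007.5179.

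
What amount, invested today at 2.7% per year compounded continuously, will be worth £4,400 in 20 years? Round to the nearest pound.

£2,564

P = A·e^(−rt) = 4,400·e^(−0.54).
e^(−0.54) ≈ 0.5827482524, so P ≈ 2,564.0923.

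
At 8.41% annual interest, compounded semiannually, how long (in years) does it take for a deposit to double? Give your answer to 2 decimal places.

8.41 years

(1 + 0.04205)^(2t) = 2.
2t = ln 2 / ln(1 + 0.04205) ≈ 0.69315/0.0411899 ≈ 16.8281.
t ≈ 8.4140.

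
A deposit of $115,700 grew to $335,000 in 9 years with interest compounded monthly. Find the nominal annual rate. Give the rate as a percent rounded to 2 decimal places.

11.87%

(1 + r/12)^108 = 335,000/115,700 = 2.89542.
1 + r/12 = 2.89542^(1/108) ≈ 1.009892, so r/12 ≈ 0.0098924.
r ≈ 12·0.0098924 = 11.87089%.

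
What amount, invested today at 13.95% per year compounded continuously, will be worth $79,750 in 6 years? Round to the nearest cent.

P = A·e^(−rt) = 79,750·e^(−0.837).
e^(−0.837) ≈ 0.43300759964, so P ≈ 34,532.3561.

$34,532.36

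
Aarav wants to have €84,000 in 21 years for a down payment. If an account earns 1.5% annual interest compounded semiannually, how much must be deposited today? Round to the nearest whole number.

Growth factor = (1 + 0.0075)^42 ≈ 1.3686496861.
P = 84,000/1.3686496861 ≈ 61,374.3611.

€61,374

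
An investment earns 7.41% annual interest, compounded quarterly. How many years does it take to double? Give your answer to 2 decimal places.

9.44 years

(1 + 0.018525)^(4t) = 2.
4t = ln 2 / ln(1 + 0.018525) ≈ 0.69315/0.0183555 ≈ 37.7624.
t ≈ 9.4406.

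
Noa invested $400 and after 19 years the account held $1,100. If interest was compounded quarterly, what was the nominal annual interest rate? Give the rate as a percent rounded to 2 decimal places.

5.36%

(1 + r/4)^76 = 1,100/400 = 2.75.
1 + r/4 = 2.75^(1/76) ≈ 1.0134, so r/4 ≈ 0.0133995.
r ≈ 4·0.0133995 = 5.35981%.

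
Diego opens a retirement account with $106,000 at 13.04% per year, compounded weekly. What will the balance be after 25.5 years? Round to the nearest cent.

Growth factor = (1 + 0.1304/52)^1326 ≈ 27.68906771277.
A ≈ 106,000 × 27.68906771277 ≈ 2,935,041.1776.

$2,935,041.18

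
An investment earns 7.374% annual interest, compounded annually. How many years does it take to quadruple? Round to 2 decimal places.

19.48 years

(1 + 0.07374)^t = 4.
t = ln 4 / ln(1 + 0.07374) ≈ 1.3863/0.0711479 ≈ 19.4847.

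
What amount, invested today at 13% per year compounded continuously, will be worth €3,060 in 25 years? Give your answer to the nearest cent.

€118.65

P = A·e^(−rt) = 3,060·e^(−3.25).
e^(−3.25) ≈ 0.03877420783, so P ≈ 118.6491.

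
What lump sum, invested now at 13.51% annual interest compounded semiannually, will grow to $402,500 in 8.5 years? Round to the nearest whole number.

$132,485

Growth factor = (1 + 0.06755)^17 ≈ 3.0380843183.
P = 402,500/3.0380843183 ≈ 132,484.8022.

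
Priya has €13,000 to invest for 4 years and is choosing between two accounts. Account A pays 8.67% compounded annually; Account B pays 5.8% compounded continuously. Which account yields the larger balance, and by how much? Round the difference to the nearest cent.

Account A, by €1,734.78

Account A growth factor: (1 + 0.0867)^4 ≈ 1.3945647011; balance ≈ 18,129.3411.
Account B growth factor: e^(0.058·4) = e^0.232 ≈ 1.2611197288; balance ≈ 16,394.5565.
Account A is larger by 1,734.7846.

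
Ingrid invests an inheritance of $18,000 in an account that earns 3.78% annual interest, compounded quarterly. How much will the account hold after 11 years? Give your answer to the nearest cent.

Periodic rate = 3.78%/4 = 0.00945; periods = 4·11 = 44.
A = 18,000·(1 + 0.00945)^44 ≈ 18,000·1.5126266384 ≈ 27,227.2795.

$27,227.28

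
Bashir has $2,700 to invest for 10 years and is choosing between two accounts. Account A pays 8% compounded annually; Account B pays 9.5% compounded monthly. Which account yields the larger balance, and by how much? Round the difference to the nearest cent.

Account B, by $1,126.25

A: (1 + 0.08)^10 ≈ 2.158924997, so 2,700 × 2.158924997 ≈ 5,829.0975.
B: (1 + 0.095/12)^120 ≈ 2.576055397, so 2,700 × 2.576055397 ≈ 6,955.3496.
Difference ≈ 1,126.2521 in favor of B.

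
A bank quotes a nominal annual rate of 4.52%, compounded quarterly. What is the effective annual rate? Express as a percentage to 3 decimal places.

EAR = (1 + 4.52%/4)^4 − 1 = (1 + 0.0113)^4 − 1.
(1 + 0.0113)^4 ≈ 1.045972, so EAR ≈ 4.59719%.

4.597%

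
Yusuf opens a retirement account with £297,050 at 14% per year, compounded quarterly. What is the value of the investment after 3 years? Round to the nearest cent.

£448,862.94

Periodic rate = 14%/4 = 0.035; periods = 4·3 = 12.
A = 297,050·(1 + 0.035)^12 ≈ 297,050·1.51106865735 ≈ 448,862.9447.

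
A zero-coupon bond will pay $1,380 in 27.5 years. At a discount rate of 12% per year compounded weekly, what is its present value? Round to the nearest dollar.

Growth factor = (1 + 0.12/52)^1430 ≈ 27.00975658.
P = 1,380/27.00975658 ≈ 51.0926.

$51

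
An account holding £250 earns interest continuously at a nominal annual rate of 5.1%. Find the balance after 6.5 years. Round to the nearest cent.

£348.26

A = P·e^(rt) = 250·e^(0.051·6.5) = 250·e^0.3315.
e^0.3315 ≈ 1.39305615, so A ≈ 348.2640.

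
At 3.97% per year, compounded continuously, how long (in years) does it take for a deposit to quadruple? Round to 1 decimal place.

e^(0.0397t) = 4, so 0.0397t = ln 4 ≈ 1.3863.
t ≈ 1.3863/0.0397 ≈ 34.9193.

34.9 years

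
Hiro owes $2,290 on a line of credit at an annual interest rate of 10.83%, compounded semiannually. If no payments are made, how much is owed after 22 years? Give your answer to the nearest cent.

Growth factor = (1 + 0.05415)^44 ≈ 10.179024886.
A ≈ 2,290 × 10.179024886 ≈ 23,309.9670.

$23,309.97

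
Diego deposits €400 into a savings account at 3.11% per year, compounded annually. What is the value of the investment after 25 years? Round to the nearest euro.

€860

Growth factor = (1 + 0.0311)^25 ≈ 2.15040208.
A ≈ 400 × 2.15040208 ≈ 860.1608.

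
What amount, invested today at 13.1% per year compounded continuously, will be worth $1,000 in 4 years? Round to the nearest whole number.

P = A·e^(−rt) = 1,000·e^(−0.524).
e^(−0.524) ≈ 0.592147216, so P ≈ 592.1472.

$592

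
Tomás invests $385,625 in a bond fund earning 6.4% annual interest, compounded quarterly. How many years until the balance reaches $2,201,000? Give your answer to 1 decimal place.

(1 + 0.016)^(4t) = 2,201,000/385,625 = 5.7076.
4t·ln(1 + 0.016) = ln(5.7076); 4t = 1.7418/0.0158733 ≈ 109.7312.
t ≈ 27.4328 years.

27.4 years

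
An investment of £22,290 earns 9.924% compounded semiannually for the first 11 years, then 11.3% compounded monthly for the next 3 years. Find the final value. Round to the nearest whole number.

£90,647

Phase 1: 22,290·(1 + 0.04962)^22 ≈ 64,686.8809.
Phase 2: 64,686.8809·(1 + 0.113/12)^36 ≈ 90,646.9452.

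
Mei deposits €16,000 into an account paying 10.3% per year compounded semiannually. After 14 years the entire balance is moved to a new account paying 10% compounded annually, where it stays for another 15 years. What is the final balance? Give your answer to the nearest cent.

€272,690.51

Phase 1: 16,000·(1 + 0.0515)^28 ≈ 65,279.9389.
Phase 2: 65,279.9389·(1 + 0.1)^15 ≈ 272,690.5053.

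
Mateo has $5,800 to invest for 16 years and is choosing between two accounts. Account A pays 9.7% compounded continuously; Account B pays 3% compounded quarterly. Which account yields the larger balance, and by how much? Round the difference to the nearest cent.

Account A, by $18,024.78

Account A growth factor: e^(0.097·16) = e^1.552 ≈ 4.7209025522; balance ≈ 27,381.2348.
Account B growth factor: (1 + 0.0075)^64 ≈ 1.613182522; balance ≈ 9,356.4586.
Account A is larger by 18,024.7762.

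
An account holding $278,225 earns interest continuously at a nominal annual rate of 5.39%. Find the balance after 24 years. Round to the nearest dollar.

A = P·e^(rt) = 278,225·e^(0.0539·24) = 278,225·e^1.2936.
e^1.2936 ≈ 3.645888156084, so A ≈ 1,014,377.2322.

$1,014,377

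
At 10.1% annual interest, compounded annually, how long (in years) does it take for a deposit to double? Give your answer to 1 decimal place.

(1 + 0.101)^t = 2.
t = ln 2 / ln(1 + 0.101) ≈ 0.69315/0.0962189 ≈ 7.2039.

7.2 years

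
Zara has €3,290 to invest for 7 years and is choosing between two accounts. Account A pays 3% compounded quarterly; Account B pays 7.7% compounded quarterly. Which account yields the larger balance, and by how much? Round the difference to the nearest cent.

A: (1 + 0.0075)^28 ≈ 1.232711748, so 3,290 × 1.232711748 ≈ 4,055.6216.
B: (1 + 0.01925)^28 ≈ 1.705533144, so 3,290 × 1.705533144 ≈ 5,611.2040.
Difference ≈ 1,555.5824 in favor of B.

Account B, by €1,555.58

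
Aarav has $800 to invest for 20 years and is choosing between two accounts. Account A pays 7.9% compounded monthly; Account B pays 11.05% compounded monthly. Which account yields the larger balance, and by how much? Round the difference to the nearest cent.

Account B, by $3,355.29

A: (1 + 0.079/12)^240 ≈ 4.829881245, so 800 × 4.829881245 ≈ 3,863.9050.
B: (1 + 0.1105/12)^240 ≈ 9.023992177, so 800 × 9.023992177 ≈ 7,219.1937.
Difference ≈ 3,355.2887 in favor of B.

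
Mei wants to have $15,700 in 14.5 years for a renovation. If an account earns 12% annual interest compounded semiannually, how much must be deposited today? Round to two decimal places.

$2,897.54

Periodic rate = 12%/2 = 0.06; 29 periods.
P = 15,700/(1 + 0.06)^29 ≈ 15,700/5.418387899 ≈ 2,897.5408.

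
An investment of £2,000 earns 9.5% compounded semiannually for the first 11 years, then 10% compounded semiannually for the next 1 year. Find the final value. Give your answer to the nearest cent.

£6,120.65

Phase 1: 2,000·(1 + 0.0475)^22 ≈ 5,551.6067.
Phase 2: 5,551.6067·(1 + 0.05)^2 ≈ 6,120.6464.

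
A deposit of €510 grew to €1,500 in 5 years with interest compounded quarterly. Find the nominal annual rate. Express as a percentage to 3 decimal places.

The 20-period growth factor is 1,500/510 = 2.94118.
r/4 = 2.94118^(1/20) − 1 ≈ 0.0554218, so r ≈ 4·0.0554218 = 22.16871%.

22.169%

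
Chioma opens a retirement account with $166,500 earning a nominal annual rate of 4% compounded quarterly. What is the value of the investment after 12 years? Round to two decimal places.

$268,435.64

Periodic rate = 4%/4 = 0.01; periods = 4·12 = 48.
A = 166,500·(1 + 0.01)^48 ≈ 166,500·1.61222607768 ≈ 268,435.6419.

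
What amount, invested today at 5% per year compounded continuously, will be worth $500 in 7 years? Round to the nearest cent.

$352.34

P = A·e^(−rt) = 500·e^(−0.35).
e^(−0.35) ≈ 0.70468809, so P ≈ 352.3440.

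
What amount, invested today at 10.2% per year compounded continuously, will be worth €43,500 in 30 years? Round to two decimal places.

€2,039.61

P = A·e^(−rt) = 43,500·e^(−3.06).
e^(−3.06) ≈ 0.04688769522, so P ≈ 2,039.6147.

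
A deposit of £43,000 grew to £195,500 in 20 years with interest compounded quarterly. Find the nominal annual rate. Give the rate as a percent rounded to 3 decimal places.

(1 + r/4)^80 = 195,500/43,000 = 4.54651.
1 + r/4 = 4.54651^(1/80) ≈ 1.01911, so r/4 ≈ 0.0191098.
r ≈ 4·0.0191098 = 7.64392%.

7.644%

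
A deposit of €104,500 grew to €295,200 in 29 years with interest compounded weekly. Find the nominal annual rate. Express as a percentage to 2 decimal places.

3.58%

The 1508-period growth factor is 295,200/104,500 = 2.82488.
r/52 = 2.82488^(1/1508) − 1 ≈ 0.000688875, so r ≈ 52·0.000688875 = 3.58215%.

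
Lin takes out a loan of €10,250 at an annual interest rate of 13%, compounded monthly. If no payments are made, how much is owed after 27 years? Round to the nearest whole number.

€336,434

Periodic rate = 13%/12 = 0.0108333; periods = 12·27 = 324.
A = 10,250·(1 + 0.13/12)^324 ≈ 10,250·32.8228101935 ≈ 336,433.8045.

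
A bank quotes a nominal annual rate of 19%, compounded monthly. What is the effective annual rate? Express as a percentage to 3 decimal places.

20.745%

One year is 12 periods at 0.0158333 each: (1 + 0.0158333)^12 ≈ 1.207451.
EAR = 1.207451 − 1 ≈ 20.74510%.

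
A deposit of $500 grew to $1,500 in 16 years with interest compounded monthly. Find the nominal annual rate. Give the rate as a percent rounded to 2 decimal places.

6.89%

The 192-period growth factor is 1,500/500 = 3.
r/12 = 3^(1/192) − 1 ≈ 0.00573834, so r ≈ 12·0.00573834 = 6.88601%.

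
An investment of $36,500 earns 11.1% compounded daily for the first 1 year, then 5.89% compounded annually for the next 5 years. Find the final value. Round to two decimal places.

$54,295.89

After 1 years at 11.1%: 36,500 × 1.1173760514 ≈ 40,784.2259.
Then 5 years at 5.89%: 40,784.2259 × 1.3312963507 ≈ 54,295.8911.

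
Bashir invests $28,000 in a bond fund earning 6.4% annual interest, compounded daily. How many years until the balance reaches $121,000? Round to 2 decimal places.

22.87 years

We need (1 + 0.000175342)^(365t) = 4.3214, so 365t = ln 4.3214 / ln 1.000175 ≈ 8347.7459.
t ≈ 8347.7459/365 = 22.8705 years.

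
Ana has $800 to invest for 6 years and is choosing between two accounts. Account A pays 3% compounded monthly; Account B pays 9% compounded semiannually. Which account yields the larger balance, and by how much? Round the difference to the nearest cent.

Account B, by $399.15

A: (1 + 0.0025)^72 ≈ 1.19694847, so 800 × 1.19694847 ≈ 957.5588.
B: (1 + 0.045)^12 ≈ 1.695881433, so 800 × 1.695881433 ≈ 1,356.7051.
Difference ≈ 399.1464 in favor of B.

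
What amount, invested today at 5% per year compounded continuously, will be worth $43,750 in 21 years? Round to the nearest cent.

$15,309.78

P = A·e^(−rt) = 43,750·e^(−1.05).
e^(−1.05) ≈ 0.34993774911, so P ≈ 15,309.7765.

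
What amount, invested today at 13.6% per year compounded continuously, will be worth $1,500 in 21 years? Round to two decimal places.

P = A·e^(−rt) = 1,500·e^(−2.856).
e^(−2.856) ≈ 0.05749829407, so P ≈ 86.2474.

$86.25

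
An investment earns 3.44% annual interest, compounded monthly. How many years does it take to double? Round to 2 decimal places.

(1 + 0.00286667)^(12t) = 2.
12t = ln 2 / ln(1 + 0.00286667) ≈ 0.69315/0.00286257 ≈ 242.1419.
t ≈ 20.1785.

20.18 years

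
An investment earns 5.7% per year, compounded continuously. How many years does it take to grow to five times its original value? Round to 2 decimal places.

e^(0.057t) = 5, so 0.057t = ln 5 ≈ 1.6094.
t ≈ 1.6094/0.057 ≈ 28.2358.

28.24 years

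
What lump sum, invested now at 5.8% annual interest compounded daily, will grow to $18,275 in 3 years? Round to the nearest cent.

Growth factor = (1 + 0.058/365)^1095 ≈ 1.1900391156.
P = 18,275/1.1900391156 ≈ 15,356.6381.

$15,356.64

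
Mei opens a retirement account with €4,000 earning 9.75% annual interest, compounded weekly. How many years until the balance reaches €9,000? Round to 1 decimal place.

8.3 years

We need (1 + 0.001875)^(52t) = 2.25, so 52t = ln 2.25 / ln 1.001875 ≈ 432.9015.
t ≈ 432.9015/52 = 8.3250 years.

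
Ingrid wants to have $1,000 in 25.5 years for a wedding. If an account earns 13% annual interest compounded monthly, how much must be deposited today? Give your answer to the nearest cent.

$36.99

Periodic rate = 13%/12 = 0.0108333; 306 periods.
P = 1,000/(1 + 0.13/12)^306 ≈ 1,000/27.0360832 ≈ 36.9876.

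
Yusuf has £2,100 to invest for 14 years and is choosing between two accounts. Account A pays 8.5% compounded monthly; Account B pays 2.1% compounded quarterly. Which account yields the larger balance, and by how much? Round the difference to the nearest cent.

Account A, by £4,058.40

A: (1 + 0.085/12)^168 ≈ 3.273321484, so 2,100 × 3.273321484 ≈ 6,873.9751.
B: (1 + 0.00525)^56 ≈ 1.340752389, so 2,100 × 1.340752389 ≈ 2,815.5800.
Difference ≈ 4,058.3951 in favor of A.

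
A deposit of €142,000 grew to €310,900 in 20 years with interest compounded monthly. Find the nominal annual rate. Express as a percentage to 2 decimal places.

3.92%

The 240-period growth factor is 310,900/142,000 = 2.18944.
r/12 = 2.18944^(1/240) − 1 ≈ 0.00327052, so r ≈ 12·0.00327052 = 3.92463%.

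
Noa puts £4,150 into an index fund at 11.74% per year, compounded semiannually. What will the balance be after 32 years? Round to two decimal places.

£159,777.10

Growth factor = (1 + 0.0587)^64 ≈ 38.5005059783.
A ≈ 4,150 × 38.5005059783 ≈ 159,777.0998.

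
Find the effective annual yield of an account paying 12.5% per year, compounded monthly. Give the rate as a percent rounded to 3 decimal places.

13.242%

EAR = (1 + 12.5%/12)^12 − 1 = (1 + 0.0104167)^12 − 1.
(1 + 0.0104167)^12 ≈ 1.132416, so EAR ≈ 13.24160%.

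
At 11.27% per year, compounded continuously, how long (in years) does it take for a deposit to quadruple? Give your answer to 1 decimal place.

e^(0.1127t) = 4, so 0.1127t = ln 4 ≈ 1.3863.
t ≈ 1.3863/0.1127 ≈ 12.3007.

12.3 years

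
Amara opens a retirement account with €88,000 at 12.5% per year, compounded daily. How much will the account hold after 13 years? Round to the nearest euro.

Growth factor = (1 + 0.125/365)^4745 ≈ 5.07700646872.
A ≈ 88,000 × 5.07700646872 ≈ 446,776.5692.

€446,777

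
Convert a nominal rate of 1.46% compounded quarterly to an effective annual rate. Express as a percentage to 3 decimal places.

1.468%

One year is 4 periods at 0.00365 each: (1 + 0.00365)^4 ≈ 1.01468.
EAR = 1.01468 − 1 ≈ 1.46801%.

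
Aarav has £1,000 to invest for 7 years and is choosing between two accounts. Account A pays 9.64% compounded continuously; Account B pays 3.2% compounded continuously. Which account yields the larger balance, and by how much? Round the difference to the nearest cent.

A: e^(0.0964·7) = e^0.6748 ≈ 1.963640209, so 1,000 × 1.963640209 ≈ 1,963.6402.
B: e^(0.032·7) = e^0.224 ≈ 1.251071019, so 1,000 × 1.251071019 ≈ 1,251.0710.
Difference ≈ 712.5692 in favor of A.

Account A, by £712.57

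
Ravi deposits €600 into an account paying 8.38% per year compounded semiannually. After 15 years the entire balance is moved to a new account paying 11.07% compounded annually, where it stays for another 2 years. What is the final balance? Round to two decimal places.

Phase 1: 600·(1 + 0.0419)^30 ≈ 2,055.5706.
Phase 2: 2,055.5706·(1 + 0.1107)^2 ≈ 2,535.8639.

€2,535.86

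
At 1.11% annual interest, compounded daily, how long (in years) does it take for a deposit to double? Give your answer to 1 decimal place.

62.4 years

(1 + 0.000030411)^(365t) = 2.
365t = ln 2 / ln(1 + 0.000030411) ≈ 0.69315/3.04105e-05 ≈ 22793.0241.
t ≈ 62.4466.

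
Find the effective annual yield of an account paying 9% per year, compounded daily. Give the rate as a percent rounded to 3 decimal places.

9.416%

One year is 365 periods at 0.000246575 each: (1 + 0.000246575)^365 ≈ 1.094162.
EAR = 1.094162 − 1 ≈ 9.41621%.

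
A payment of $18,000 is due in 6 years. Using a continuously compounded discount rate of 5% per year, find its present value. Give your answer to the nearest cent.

$13,334.73

P = A·e^(−rt) = 18,000·e^(−0.3).
e^(−0.3) ≈ 0.74081822068, so P ≈ 13,334.7280.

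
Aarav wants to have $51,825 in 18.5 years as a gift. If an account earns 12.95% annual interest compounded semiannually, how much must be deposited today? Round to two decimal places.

Growth factor = (1 + 0.06475)^37 ≈ 10.189737674.
P = 51,825/10.189737674 ≈ 5,085.9994.

$5,086.00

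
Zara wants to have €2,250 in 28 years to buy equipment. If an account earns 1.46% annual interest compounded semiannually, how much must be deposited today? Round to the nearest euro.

€1,497

Periodic rate = 1.46%/2 = 0.0073; 56 periods.
P = 2,250/(1 + 0.0073)^56 ≈ 2,250/1.502777559 ≈ 1,497.2276.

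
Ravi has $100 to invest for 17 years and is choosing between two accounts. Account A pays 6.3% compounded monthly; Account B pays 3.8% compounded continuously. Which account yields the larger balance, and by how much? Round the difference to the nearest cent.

Account A growth factor: (1 + 0.00525)^204 ≈ 2.91013196; balance ≈ 291.0132.
Account B growth factor: e^(0.038·17) = e^0.646 ≈ 1.90789397; balance ≈ 190.7894.
Account A is larger by 100.2238.

Account A, by $100.22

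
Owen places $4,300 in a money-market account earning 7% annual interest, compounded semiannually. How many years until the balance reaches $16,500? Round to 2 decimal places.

We need (1 + 0.035)^(2t) = 3.8372, so 2t = ln 3.8372 / ln 1.035 ≈ 39.0898.
t ≈ 39.0898/2 = 19.5449 years.

19.54 years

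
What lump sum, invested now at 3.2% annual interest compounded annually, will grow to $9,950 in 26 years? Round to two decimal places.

Annual rate = 3.2% = 0.032; 26 periods.
P = 9,950/(1 + 0.032)^26 ≈ 9,950/2.268151865 ≈ 4,386.8315.

$4,386.83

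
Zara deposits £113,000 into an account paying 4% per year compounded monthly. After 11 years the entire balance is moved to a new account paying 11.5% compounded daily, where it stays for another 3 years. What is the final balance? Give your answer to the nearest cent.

After 11 years at 4%: 113,000 × 1.55157150614 ≈ 175,327.5802.
Then 3 years at 11.5%: 175,327.5802 × 1.41191319718 ≈ 247,547.3243.

£247,547.32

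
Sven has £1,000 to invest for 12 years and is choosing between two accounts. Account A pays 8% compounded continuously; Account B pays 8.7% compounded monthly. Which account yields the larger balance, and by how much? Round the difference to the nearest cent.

A: e^(0.08·12) = e^0.96 ≈ 2.611696473, so 1,000 × 2.611696473 ≈ 2,611.6965.
B: (1 + 0.00725)^144 ≈ 2.829878259, so 1,000 × 2.829878259 ≈ 2,829.8783.
Difference ≈ 218.1818 in favor of B.

Account B, by £218.18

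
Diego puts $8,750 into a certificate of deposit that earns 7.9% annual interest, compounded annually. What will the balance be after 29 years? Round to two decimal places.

$79,365.17

Annual rate = 7.9% = 0.079; years = 29.
A = 8,750·(1 + 0.079)^29 ≈ 8,750·9.0703051007 ≈ 79,365.1696.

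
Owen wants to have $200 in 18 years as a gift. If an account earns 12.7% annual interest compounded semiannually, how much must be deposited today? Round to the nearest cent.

$21.80

Growth factor = (1 + 0.0635)^36 ≈ 9.17381109.
P = 200/9.17381109 ≈ 21.8012.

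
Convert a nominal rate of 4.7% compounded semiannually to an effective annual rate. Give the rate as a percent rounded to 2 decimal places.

EAR = (1 + 4.7%/2)^2 − 1 = (1 + 0.0235)^2 − 1.
(1 + 0.0235)^2 ≈ 1.047552, so EAR ≈ 4.75523%.

4.76%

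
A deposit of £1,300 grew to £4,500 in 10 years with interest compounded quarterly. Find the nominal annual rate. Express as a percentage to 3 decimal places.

The 40-period growth factor is 4,500/1,300 = 3.46154.
r/4 = 3.46154^(1/40) − 1 ≈ 0.0315297, so r ≈ 4·0.0315297 = 12.61187%.

12.612%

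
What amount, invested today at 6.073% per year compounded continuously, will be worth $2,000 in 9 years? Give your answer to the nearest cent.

P = A·e^(−rt) = 2,000·e^(−0.54657).
e^(−0.54657) ≈ 0.578932146, so P ≈ 1,157.8643.

$1,157.86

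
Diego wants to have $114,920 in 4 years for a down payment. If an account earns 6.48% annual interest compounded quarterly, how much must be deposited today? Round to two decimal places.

$88,864.55

Growth factor = (1 + 0.0162)^16 ≈ 1.29320402958.
P = 114,920/1.29320402958 ≈ 88,864.5545.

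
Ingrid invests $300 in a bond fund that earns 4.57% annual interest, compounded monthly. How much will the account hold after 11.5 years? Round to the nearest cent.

Growth factor = (1 + 0.0457/12)^138 ≈ 1.68970135.
A ≈ 300 × 1.68970135 ≈ 506.9104.

$506.91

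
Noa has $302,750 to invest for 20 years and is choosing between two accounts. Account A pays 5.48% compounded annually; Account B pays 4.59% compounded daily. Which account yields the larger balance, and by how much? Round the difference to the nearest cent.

Account A, by $121,881.86

Account A growth factor: (1 + 0.0548)^20 ≈ 2.90671480346; balance ≈ 880,007.9067.
Account B growth factor: (1 + 0.0459/365)^7300 ≈ 2.50413229176; balance ≈ 758,126.0513.
Account A is larger by 121,881.8554.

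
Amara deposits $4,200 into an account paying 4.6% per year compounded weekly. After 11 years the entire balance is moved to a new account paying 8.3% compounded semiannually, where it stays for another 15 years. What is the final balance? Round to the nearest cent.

$23,587.58

After 11 years at 4.6%: 4,200 × 1.6582723779 ≈ 6,964.7440.
Then 15 years at 8.3%: 6,964.7440 × 3.3867117031 ≈ 23,587.5800.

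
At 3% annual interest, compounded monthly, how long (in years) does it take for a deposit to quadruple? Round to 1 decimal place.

(1 + 0.0025)^(12t) = 4.
12t = ln 4 / ln(1 + 0.0025) ≈ 1.3863/0.00249688 ≈ 555.2106.
t ≈ 46.2676.

46.3 years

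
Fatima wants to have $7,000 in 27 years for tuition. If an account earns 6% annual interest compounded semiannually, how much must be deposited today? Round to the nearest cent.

Growth factor = (1 + 0.03)^54 ≈ 4.934124846.
P = 7,000/4.934124846 ≈ 1,418.6913.

$1,418.69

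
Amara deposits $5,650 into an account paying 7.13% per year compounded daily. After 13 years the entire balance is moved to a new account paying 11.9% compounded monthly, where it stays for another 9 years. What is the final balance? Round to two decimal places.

After 13 years at 7.13%: 5,650 × 2.5264356624 ≈ 14,274.3615.
Then 9 years at 11.9%: 14,274.3615 × 2.9029413263 ≈ 41,437.6339.

$41,437.63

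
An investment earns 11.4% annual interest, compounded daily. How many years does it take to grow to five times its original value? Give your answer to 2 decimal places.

14.12 years

(1 + 0.000312329)^(365t) = 5.
365t = ln 5 / ln(1 + 0.000312329) ≈ 1.6094/0.00031228 ≈ 5153.8296.
t ≈ 14.1201.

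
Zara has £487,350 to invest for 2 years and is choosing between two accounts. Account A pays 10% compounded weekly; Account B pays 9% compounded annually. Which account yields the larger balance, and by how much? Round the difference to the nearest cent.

Account A, by £16,115.79

A: (1 + 0.1/52)^104 ≈ 1.22116819624, so 487,350 × 1.22116819624 ≈ 595,136.3204.
B: (1 + 0.09)^2 ≈ 1.1881, so 487,350 × 1.1881 ≈ 579,020.5350.
Difference ≈ 16,115.7854 in favor of A.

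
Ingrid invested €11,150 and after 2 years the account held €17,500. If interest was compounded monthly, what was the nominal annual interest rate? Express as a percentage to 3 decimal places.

(1 + r/12)^24 = 17,500/11,150 = 1.56951.
1 + r/12 = 1.56951^(1/24) ≈ 1.018959, so r/12 ≈ 0.0189592.
r ≈ 12·0.0189592 = 22.75105%.

22.751%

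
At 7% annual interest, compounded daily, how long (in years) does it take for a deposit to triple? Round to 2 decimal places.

(1 + 0.000191781)^(365t) = 3.
365t = ln 3 / ln(1 + 0.000191781) ≈ 1.0986/0.000191762 ≈ 5729.0277.
t ≈ 15.6960.

15.70 years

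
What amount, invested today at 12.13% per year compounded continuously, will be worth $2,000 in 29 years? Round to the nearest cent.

P = A·e^(−rt) = 2,000·e^(−3.5177).
e^(−3.5177) ≈ 0.02966759222, so P ≈ 59.3352.

$59.34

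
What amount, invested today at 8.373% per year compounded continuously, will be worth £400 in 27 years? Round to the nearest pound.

P = A·e^(−rt) = 400·e^(−2.26071).
e^(−2.26071) ≈ 0.104276422, so P ≈ 41.7106.

£42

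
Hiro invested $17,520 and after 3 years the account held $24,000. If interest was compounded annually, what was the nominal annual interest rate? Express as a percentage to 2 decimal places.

11.06%

The 3-period growth factor is 24,000/17,520 = 1.36986.
r = 1.36986^(1/3) − 1 ≈ 0.110604, i.e. 11.06035%.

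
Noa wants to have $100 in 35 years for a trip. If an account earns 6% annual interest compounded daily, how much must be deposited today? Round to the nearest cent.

$12.25

Growth factor = (1 + 0.06/365)^12775 ≈ 8.1647607.
P = 100/8.1647607 ≈ 12.2478.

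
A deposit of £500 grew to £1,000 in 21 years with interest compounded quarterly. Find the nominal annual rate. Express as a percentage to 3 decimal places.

3.314%

The 84-period growth factor is 1,000/500 = 2.
r/4 = 2^(1/84) − 1 ≈ 0.00828589, so r ≈ 4·0.00828589 = 3.31436%.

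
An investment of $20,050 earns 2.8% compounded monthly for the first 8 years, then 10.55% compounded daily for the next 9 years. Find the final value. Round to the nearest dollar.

Phase 1: 20,050·(1 + 0.028/12)^96 ≈ 25,077.4297.
Phase 2: 25,077.4297·(1 + 0.1055/365)^3285 ≈ 64,801.6477.

$64,802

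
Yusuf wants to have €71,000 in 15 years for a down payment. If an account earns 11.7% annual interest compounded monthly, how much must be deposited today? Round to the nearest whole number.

Growth factor = (1 + 0.00975)^180 ≈ 5.7344943815.
P = 71,000/5.7344943815 ≈ 12,381.2136.

€12,381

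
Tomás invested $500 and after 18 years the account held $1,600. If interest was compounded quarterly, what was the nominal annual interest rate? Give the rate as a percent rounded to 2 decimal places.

(1 + r/4)^72 = 1,600/500 = 3.2.
1 + r/4 = 3.2^(1/72) ≈ 1.016286, so r/4 ≈ 0.0162861.
r ≈ 4·0.0162861 = 6.51443%.

6.51%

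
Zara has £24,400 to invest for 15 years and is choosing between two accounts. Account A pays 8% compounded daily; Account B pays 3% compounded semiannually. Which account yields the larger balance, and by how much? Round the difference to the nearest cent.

A: (1 + 0.08/365)^5475 ≈ 3.3196803971, so 24,400 × 3.3196803971 ≈ 81,000.2017.
B: (1 + 0.015)^30 ≈ 1.5630802205, so 24,400 × 1.5630802205 ≈ 38,139.1574.
Difference ≈ 42,861.0443 in favor of A.

Account A, by £42,861.04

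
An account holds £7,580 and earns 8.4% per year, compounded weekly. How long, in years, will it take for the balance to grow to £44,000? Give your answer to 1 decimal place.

We need (1 + 0.00161538)^(52t) = 5.8047, so 52t = ln 5.8047 / ln 1.001615 ≈ 1089.5836.
t ≈ 1089.5836/52 = 20.9535 years.

21.0 years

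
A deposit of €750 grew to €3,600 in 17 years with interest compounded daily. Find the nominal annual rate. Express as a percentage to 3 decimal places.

The 6205-period growth factor is 3,600/750 = 4.8.
r/365 = 4.8^(1/6205) − 1 ≈ 0.000252831, so r ≈ 365·0.000252831 = 9.22832%.

9.228%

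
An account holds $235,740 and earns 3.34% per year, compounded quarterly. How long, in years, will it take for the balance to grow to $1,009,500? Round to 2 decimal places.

43.73 years

(1 + 0.00835)^(4t) = 1,009,500/235,740 = 4.2823.
4t·ln(1 + 0.00835) = ln(4.2823); 4t = 1.4545/0.00831533 ≈ 174.9156.
t ≈ 43.7289 years.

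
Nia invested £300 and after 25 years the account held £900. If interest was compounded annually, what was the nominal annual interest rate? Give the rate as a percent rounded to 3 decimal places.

The 25-period growth factor is 900/300 = 3.
r = 3^(1/25) − 1 ≈ 0.0449244, i.e. 4.49244%.

4.492%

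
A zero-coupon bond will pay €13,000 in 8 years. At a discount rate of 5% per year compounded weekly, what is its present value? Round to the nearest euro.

Periodic rate = 5%/52 = 0.000961538; 416 periods.
P = 13,000/(1 + 0.05/52)^416 ≈ 13,000/1.4915380196 ≈ 8,715.8355.

€8,716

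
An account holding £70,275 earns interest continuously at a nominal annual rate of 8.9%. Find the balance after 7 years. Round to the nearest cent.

£131,028.67

A = P·e^(rt) = 70,275·e^(0.089·7) = 70,275·e^0.623.
e^0.623 ≈ 1.86451319952, so A ≈ 131,028.6651.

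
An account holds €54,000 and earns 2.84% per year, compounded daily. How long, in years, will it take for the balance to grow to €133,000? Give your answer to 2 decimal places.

31.74 years

We need (1 + 0.0000778082)^(365t) = 2.463, so 365t = ln 2.463 / ln 1.000078 ≈ 11584.8963.
t ≈ 11584.8963/365 = 31.7394 years.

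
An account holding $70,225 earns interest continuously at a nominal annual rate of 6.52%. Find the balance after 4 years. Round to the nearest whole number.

A = P·e^(rt) = 70,225·e^(0.0652·4) = 70,225·e^0.2608.
e^0.2608 ≈ 1.2979680459, so A ≈ 91,149.8060.

$91,150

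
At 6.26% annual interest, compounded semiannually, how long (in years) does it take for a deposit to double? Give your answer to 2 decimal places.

11.25 years

(1 + 0.0313)^(2t) = 2.
2t = ln 2 / ln(1 + 0.0313) ≈ 0.69315/0.0308201 ≈ 22.4901.
t ≈ 11.2450.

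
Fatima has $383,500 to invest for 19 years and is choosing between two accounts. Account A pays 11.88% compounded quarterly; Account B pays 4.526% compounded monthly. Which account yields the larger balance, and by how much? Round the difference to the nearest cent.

A: (1 + 0.0297)^76 ≈ 9.247283416827, so 383,500 × 9.247283416827 ≈ 3,546,333.1904.
B: (1 + 0.04526/12)^228 ≈ 2.35919949076, so 383,500 × 2.35919949076 ≈ 904,753.0047.
Difference ≈ 2,641,580.1856 in favor of A.

Account A, by $2,641,580.19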